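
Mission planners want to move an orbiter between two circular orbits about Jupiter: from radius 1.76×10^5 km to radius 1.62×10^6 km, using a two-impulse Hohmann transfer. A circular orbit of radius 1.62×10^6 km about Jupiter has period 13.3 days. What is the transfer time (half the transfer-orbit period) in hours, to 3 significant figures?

t = 65.9 hours

From Kepler's third law T² = 4π²r³/μ at r = 1.62×10^6 km, T = 13.3 days = 13.3 × 86400 s = 1.14912×10^6 s: μ = 4π²r³/T² = 1.27108×10^8 km³/s².
Semi-major axis of the transfer orbit: a_t = (1.760×10^5 + 1.620×10^6)/2 = 8.980×10^5 km.
By Kepler's third law the transfer-orbit period is T = 2π√(a_t³/μ), so t = T/2 = 2.371×10^5 s.
Converting: 2.371×10^5 s ÷ 3600 s/hour = 65.9 hours.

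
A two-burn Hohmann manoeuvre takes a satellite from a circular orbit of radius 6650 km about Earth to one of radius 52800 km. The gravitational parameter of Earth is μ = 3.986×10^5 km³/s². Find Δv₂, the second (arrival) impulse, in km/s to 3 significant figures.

Δv₂ = 1.45 km/s

The Hohmann ellipse has a_t = (r₁ + r₂)/2 = 29725 km.
Circular speed at r = 52800 km: v_c = √(μ/r) = 2.748 km/s.
Vis-viva on the transfer ellipse at r = 52800 km gives v_t = √[μ(2/r − 1/a_t)] = 1.300 km/s.
Δv₂ = |v_t − v_c| = |1.300 − 2.748| = 1.448 km/s.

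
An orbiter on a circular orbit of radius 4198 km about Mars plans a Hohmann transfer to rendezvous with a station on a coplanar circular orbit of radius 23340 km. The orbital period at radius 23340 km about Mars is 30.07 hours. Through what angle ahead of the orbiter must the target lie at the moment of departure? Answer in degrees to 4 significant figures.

φ = 98.44°

From Kepler's third law T² = 4π²r³/μ at r = 23340 km, T = 30.07 hours = 30.07 × 3600 s = 1.08252×10^5 s: μ = 4π²r³/T² = 42834.2 km³/s².
The Hohmann ellipse has a_t = (r₁ + r₂)/2 = 13769 km.
Transfer time t = π√(a_t³/μ) = 24525 s.
The target's mean motion on its circular orbit is ω₂ = √(μ/r₂³) = 5.8042×10^-5 rad/s.
Angle swept by the target during transfer: ω₂·t = 1.4235 rad = 81.56°.
The orbiter traverses 180° on the transfer ellipse, so the target must lead by 180° − 81.56° = 98.44°.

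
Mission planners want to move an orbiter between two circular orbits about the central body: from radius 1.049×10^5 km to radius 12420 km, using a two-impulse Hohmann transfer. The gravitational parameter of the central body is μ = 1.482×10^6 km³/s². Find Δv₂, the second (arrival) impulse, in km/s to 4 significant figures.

Δv₂ = 3.684 km/s

Transfer-ellipse semi-major axis a_t = (r₁ + r₂)/2 = (1.049×10^5 + 12420)/2 = 58660 km.
On the circular orbit at r = 12420 km, v_c = √(μ/r) = 10.924 km/s.
Vis-viva on the transfer ellipse at r = 12420 km gives v_t = √[μ(2/r − 1/a_t)] = 14.608 km/s.
Δv₂ = |v_t − v_c| = |14.608 − 10.924| = 3.684 km/s.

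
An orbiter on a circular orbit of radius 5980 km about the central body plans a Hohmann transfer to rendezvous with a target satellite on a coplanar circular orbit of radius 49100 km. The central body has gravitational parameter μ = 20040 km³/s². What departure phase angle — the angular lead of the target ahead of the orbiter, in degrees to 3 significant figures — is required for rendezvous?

The Hohmann ellipse has a_t = (r₁ + r₂)/2 = 27540 km.
The half-period of the transfer ellipse is t = π√(a_t³/μ) = 1.0143×10^5 s.
Target angular speed ω₂ = √(μ/r₂³) = 1.3011×10^-5 rad/s.
Angle swept by the target during transfer: ω₂·t = 1.3197 rad = 75.61°.
Arrival is 180° from departure on the ellipse, so φ = 180° − 75.61° = 104°.

φ = 104°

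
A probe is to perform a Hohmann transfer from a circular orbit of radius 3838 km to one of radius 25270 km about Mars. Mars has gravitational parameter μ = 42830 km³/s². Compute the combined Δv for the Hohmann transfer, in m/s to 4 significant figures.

Δv = 1695 m/s

The Hohmann ellipse has a_t = (r₁ + r₂)/2 = 14554 km.
At r₁ the circular-orbit speed is v₁ = √(μ/r₁) = 3.3406 km/s.
Transfer-orbit speed at r₁ (vis-viva equation): v_p = √[μ(2/r₁ − 1/a_t)] = 4.4018 km/s.
First burn Δv₁ = |v_p − v₁| = 1.0612 km/s.
Circular speed at r₂: v₂ = √(μ/r₂) = 1.30188 km/s.
Transfer-orbit speed at r₂: v_a = √[μ(2/r₂ − 1/a_t)] = 0.668548 km/s.
Second burn Δv₂ = |v₂ − v_a| = 0.63333 km/s.
Δv = Δv₁ + Δv₂ = 1.0612 + 0.63333 = 1.695 km/s.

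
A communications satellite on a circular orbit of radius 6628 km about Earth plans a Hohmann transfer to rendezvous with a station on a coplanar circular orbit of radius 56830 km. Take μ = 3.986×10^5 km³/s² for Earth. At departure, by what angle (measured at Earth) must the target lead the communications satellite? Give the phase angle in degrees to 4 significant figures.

φ = 104.9°

Transfer-ellipse semi-major axis a_t = (r₁ + r₂)/2 = (6628 + 56830)/2 = 31729 km.
The half-period of the transfer ellipse is t = π√(a_t³/μ) = 28123 s.
Target angular speed ω₂ = √(μ/r₂³) = 4.6602×10^-5 rad/s.
Angle swept by the target during transfer: ω₂·t = 1.3106 rad = 75.09°.
The communications satellite traverses 180° on the transfer ellipse, so the target must lead by 180° − 75.09° = 104.9°.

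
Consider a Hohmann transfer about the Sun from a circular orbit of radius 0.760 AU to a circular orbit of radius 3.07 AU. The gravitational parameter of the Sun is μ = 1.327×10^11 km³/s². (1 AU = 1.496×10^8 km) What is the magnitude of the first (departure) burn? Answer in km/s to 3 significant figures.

Δv₁ = 9.09 km/s

In km: r₁ = 0.760 × 1.496×10^8 = 1.13696×10^8 km; r₂ = 3.07 × 1.496×10^8 = 4.59272×10^8 km.
Transfer-ellipse semi-major axis a_t = (r₁ + r₂)/2 = (1.13696×10^8 + 4.59272×10^8)/2 = 2.86484×10^8 km.
On the circular orbit at r = 1.13696×10^8 km, v_c = √(μ/r) = 34.1635 km/s.
Transfer-orbit speed at the same r (vis-viva, a = a_t): v_t = √[μ(2/r − 1/a_t)] = 43.2561 km/s.
Δv₁ = |v_t − v_c| = |43.2561 − 34.1635| = 9.093 km/s.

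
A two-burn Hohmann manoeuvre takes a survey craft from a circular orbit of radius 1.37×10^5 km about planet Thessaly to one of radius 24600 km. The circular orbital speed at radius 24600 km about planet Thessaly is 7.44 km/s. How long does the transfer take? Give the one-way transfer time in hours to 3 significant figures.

t = 17.2 hours

From the circular-orbit relation v² = μ/r at r = 24600 km: μ = v²r = (7.44)² × 24600 = 1.36170×10^6 km³/s².
The Hohmann ellipse has a_t = (r₁ + r₂)/2 = 80800 km.
By Kepler's third law the transfer-orbit period is T = 2π√(a_t³/μ), so t = T/2 = 61830 s.
Converting: 61830 s ÷ 3600 s/hour = 17.2 hours.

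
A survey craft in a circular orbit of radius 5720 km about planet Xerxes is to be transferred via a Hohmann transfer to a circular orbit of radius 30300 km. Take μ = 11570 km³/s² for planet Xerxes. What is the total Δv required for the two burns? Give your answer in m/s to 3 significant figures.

Semi-major axis of the transfer orbit: a_t = (5720 + 30300)/2 = 18010 km.
At r₁ the circular-orbit speed is v₁ = √(μ/r₁) = 1.4222 km/s.
Transfer-orbit speed at r₁ (vis-viva equation): v_p = √[μ(2/r₁ − 1/a_t)] = 1.8447 km/s.
First burn Δv₁ = |v_p − v₁| = 0.4225 km/s.
At r₂, v₂ = √(μ/r₂) = 0.6179 km/s.
Transfer-orbit speed at r₂: v_a = √[μ(2/r₂ − 1/a_t)] = 0.3482 km/s.
Second burn Δv₂ = |v₂ − v_a| = 0.2697 km/s.
Δv = Δv₁ + Δv₂ = 0.4225 + 0.2697 = 0.6922 km/s.

Δv = 692 m/s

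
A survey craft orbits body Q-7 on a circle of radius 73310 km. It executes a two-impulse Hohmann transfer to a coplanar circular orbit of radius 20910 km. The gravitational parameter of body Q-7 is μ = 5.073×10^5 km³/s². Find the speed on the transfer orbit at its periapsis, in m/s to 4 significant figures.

v = 6144 m/s

The Hohmann ellipse has a_t = (r₁ + r₂)/2 = 47110 km.
At periapsis, r = 20910 km.
Vis-viva: v = √[μ(2/r − 1/a_t)] = √[5.073×10^5 × (2/20910 − 1/47110)] = 6.144 km/s.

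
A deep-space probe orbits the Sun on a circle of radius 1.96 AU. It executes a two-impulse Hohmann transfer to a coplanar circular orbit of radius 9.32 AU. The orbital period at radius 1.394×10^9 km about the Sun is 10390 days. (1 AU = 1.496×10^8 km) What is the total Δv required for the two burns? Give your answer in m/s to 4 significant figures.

From Kepler's third law T² = 4π²r³/μ at r = 1.394×10^9 km, T = 10390 days = 10390 × 86400 s = 8.97696×10^8 s: μ = 4π²r³/T² = 1.32706×10^11 km³/s².
In km: r₁ = 1.96 × 1.496×10^8 = 2.93216×10^8 km; r₂ = 9.32 × 1.496×10^8 = 1.394272×10^9 km.
Transfer-ellipse semi-major axis a_t = (r₁ + r₂)/2 = (2.93216×10^8 + 1.394272×10^9)/2 = 8.43744×10^8 km.
Circular speed at r₁: v₁ = √(μ/r₁) = √(1.32706×10^11/2.93216×10^8) = 21.274 km/s.
On the transfer ellipse at r₁, vis-viva gives v_p = √[μ(2/r₁ − 1/a_t)] = 27.348 km/s.
First burn Δv₁ = |v_p − v₁| = 6.074 km/s.
At r₂, v₂ = √(μ/r₂) = 9.756 km/s.
Transfer-orbit speed at r₂: v_a = √[μ(2/r₂ − 1/a_t)] = 5.751 km/s.
Second burn Δv₂ = |v₂ − v_a| = 4.005 km/s.
Δv = Δv₁ + Δv₂ = 6.074 + 4.005 = 10.08 km/s.

Δv = 10080 m/s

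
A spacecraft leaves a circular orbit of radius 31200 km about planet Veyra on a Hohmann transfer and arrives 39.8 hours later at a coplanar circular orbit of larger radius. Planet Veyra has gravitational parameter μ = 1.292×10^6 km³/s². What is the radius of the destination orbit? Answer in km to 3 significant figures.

r₂ = 2.47×10^5 km

Transfer time t = 39.8 hours = 1.4328×10^5 s, and t = π√(a_t³/μ).
So a_t = (μ t²/π²)^(1/3) = (1.292×10^6 × (1.4328×10^5)² / π²)^(1/3) = 1.3903×10^5 km.
Since a_t = (r₁ + r₂)/2, r₂ = 2a_t − r₁ = 2×1.3903×10^5 − 31200 = 2.4686×10^5 km.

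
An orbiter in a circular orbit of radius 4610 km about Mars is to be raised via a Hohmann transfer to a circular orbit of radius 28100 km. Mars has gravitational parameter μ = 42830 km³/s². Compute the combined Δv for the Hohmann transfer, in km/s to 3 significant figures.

The Hohmann ellipse has a_t = (r₁ + r₂)/2 = 16355 km.
Circular speed at r₁: v₁ = √(μ/r₁) = √(42830/4610) = 3.04806 km/s.
Transfer-orbit speed at r₁ (vis-viva equation): v_p = √[μ(2/r₁ − 1/a_t)] = 3.99532 km/s.
First burn Δv₁ = |v_p − v₁| = 0.9473 km/s.
At r₂, v₂ = √(μ/r₂) = 1.2346 km/s.
Transfer-orbit speed at r₂: v_a = √[μ(2/r₂ − 1/a_t)] = 0.65546 km/s.
Second burn Δv₂ = |v₂ − v_a| = 0.5791 km/s.
Total Δv = Δv₁ + Δv₂ = 1.526 km/s.

Δv = 1.53 km/s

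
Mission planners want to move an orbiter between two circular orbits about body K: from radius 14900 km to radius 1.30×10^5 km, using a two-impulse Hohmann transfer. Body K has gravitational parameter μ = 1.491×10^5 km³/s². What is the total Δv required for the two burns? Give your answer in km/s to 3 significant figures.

The Hohmann ellipse has a_t = (r₁ + r₂)/2 = 72450 km.
Circular speed at r₁: v₁ = √(μ/r₁) = √(1.491×10^5/14900) = 3.163 km/s.
Transfer-orbit speed at r₁ (v² = μ(2/r − 1/a)): v_p = √[μ(2/r₁ − 1/a_t)] = 4.237 km/s.
First burn Δv₁ = |v_p − v₁| = 1.074 km/s.
Circular speed at r₂: v₂ = √(μ/r₂) = 1.071 km/s.
Transfer-orbit speed at r₂: v_a = √[μ(2/r₂ − 1/a_t)] = 0.4857 km/s.
Second burn Δv₂ = |v₂ − v_a| = 0.5853 km/s.
Total Δv = Δv₁ + Δv₂ = 1.659 km/s.

Δv = 1.66 km/s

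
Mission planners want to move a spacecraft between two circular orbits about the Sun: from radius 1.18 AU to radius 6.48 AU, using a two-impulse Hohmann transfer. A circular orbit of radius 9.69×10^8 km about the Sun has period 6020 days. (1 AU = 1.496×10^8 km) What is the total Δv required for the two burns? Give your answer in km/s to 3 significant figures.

Δv = 13.5 km/s

From Kepler's third law T² = 4π²r³/μ at r = 9.69×10^8 km, T = 6020 days = 6020 × 86400 s = 5.20128×10^8 s: μ = 4π²r³/T² = 1.32773×10^11 km³/s².
In km: r₁ = 1.18 × 1.496×10^8 = 1.76528×10^8 km; r₂ = 6.48 × 1.496×10^8 = 9.69408×10^8 km.
Transfer-ellipse semi-major axis a_t = (r₁ + r₂)/2 = (1.76528×10^8 + 9.69408×10^8)/2 = 5.72968×10^8 km.
At r₁ the circular-orbit speed is v₁ = √(μ/r₁) = 27.42512 km/s.
Transfer-orbit speed at r₁ (v² = μ(2/r − 1/a)): v_p = √[μ(2/r₁ − 1/a_t)] = 35.67275 km/s.
First burn Δv₁ = |v_p − v₁| = 8.2476 km/s.
At r₂, v₂ = √(μ/r₂) = 11.70313 km/s.
Transfer-orbit speed at r₂: v_a = √[μ(2/r₂ − 1/a_t)] = 6.495964 km/s.
Second burn Δv₂ = |v₂ − v_a| = 5.2072 km/s.
Δv = Δv₁ + Δv₂ = 8.2476 + 5.2072 = 13.45 km/s.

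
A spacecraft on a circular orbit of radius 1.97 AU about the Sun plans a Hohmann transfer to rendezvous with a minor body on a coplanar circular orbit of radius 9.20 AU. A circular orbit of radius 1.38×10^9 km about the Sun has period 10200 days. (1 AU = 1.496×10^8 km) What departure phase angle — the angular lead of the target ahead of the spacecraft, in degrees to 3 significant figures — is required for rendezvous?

φ = 94.9°

From Kepler's third law T² = 4π²r³/μ at r = 1.38×10^9 km, T = 10200 days = 10200 × 86400 s = 8.8128×10^8 s: μ = 4π²r³/T² = 1.33589×10^11 km³/s².
In km: r₁ = 1.97 × 1.496×10^8 = 2.94712×10^8 km; r₂ = 9.20 × 1.496×10^8 = 1.37632×10^9 km.
The Hohmann ellipse has a_t = (r₁ + r₂)/2 = 8.35516×10^8 km.
The half-period of the transfer ellipse is t = π√(a_t³/μ) = 2.076×10^8 s.
The target's mean motion on its circular orbit is ω₂ = √(μ/r₂³) = 7.158×10^-9 rad/s.
Angle swept by the target during transfer: ω₂·t = 1.486 rad = 85.14°.
Arrival is 180° from departure on the ellipse, so φ = 180° − 85.14° = 94.9°.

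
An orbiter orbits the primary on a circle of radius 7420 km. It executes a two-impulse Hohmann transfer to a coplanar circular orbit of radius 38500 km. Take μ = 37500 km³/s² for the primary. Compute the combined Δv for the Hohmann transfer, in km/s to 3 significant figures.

Semi-major axis of the transfer orbit: a_t = (7420 + 38500)/2 = 22960 km.
Circular speed at r₁: v₁ = √(μ/r₁) = √(37500/7420) = 2.248 km/s.
Transfer-orbit speed at r₁ (v² = μ(2/r − 1/a)): v_p = √[μ(2/r₁ − 1/a_t)] = 2.911 km/s.
First burn Δv₁ = |v_p − v₁| = 0.6630 km/s.
At r₂, v₂ = √(μ/r₂) = 0.9869 km/s.
Transfer-orbit speed at r₂: v_a = √[μ(2/r₂ − 1/a_t)] = 0.5610 km/s.
Second burn Δv₂ = |v₂ − v_a| = 0.4259 km/s.
Total Δv = Δv₁ + Δv₂ = 1.089 km/s.

Δv = 1.09 km/s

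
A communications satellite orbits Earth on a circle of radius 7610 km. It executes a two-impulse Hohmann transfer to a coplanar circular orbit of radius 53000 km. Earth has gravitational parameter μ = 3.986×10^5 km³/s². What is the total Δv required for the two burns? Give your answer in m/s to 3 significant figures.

Semi-major axis of the transfer orbit: a_t = (7610 + 53000)/2 = 30305 km.
At r₁ the circular-orbit speed is v₁ = √(μ/r₁) = 7.237 km/s.
On the transfer ellipse at r₁, vis-viva gives v_p = √[μ(2/r₁ − 1/a_t)] = 9.571 km/s.
First burn Δv₁ = |v_p − v₁| = 2.334 km/s.
At r₂, v₂ = √(μ/r₂) = 2.742 km/s.
Transfer-orbit speed at r₂: v_a = √[μ(2/r₂ − 1/a_t)] = 1.374 km/s.
Second burn Δv₂ = |v₂ − v_a| = 1.368 km/s.
Δv = Δv₁ + Δv₂ = 2.334 + 1.368 = 3.702 km/s.

Δv = 3700 m/s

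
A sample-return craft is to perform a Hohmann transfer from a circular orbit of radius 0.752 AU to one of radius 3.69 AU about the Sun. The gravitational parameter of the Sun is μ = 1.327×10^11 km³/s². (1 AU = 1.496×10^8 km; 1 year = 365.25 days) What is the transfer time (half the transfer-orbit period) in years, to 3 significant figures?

t = 1.66 years

In km: r₁ = 0.752 × 1.496×10^8 = 1.124992×10^8 km; r₂ = 3.69 × 1.496×10^8 = 5.52024×10^8 km.
Semi-major axis of the transfer orbit: a_t = (1.124992×10^8 + 5.52024×10^8)/2 = 3.322616×10^8 km.
Half the transfer-orbit period gives t = π√(a_t³/μ) = 5.223×10^7 s.
Converting: 5.223×10^7 s ÷ 3.15576×10^7 s/year (365.25 × 86400) = 1.66 years.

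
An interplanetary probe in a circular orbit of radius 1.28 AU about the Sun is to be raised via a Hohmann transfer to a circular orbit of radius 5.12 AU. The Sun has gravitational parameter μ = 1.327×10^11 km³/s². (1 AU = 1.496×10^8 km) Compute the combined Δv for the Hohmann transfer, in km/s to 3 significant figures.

In km: r₁ = 1.28 × 1.496×10^8 = 1.91488×10^8 km; r₂ = 5.12 × 1.496×10^8 = 7.65952×10^8 km.
Transfer-ellipse semi-major axis a_t = (r₁ + r₂)/2 = (1.91488×10^8 + 7.65952×10^8)/2 = 4.7872×10^8 km.
At r₁ the circular-orbit speed is v₁ = √(μ/r₁) = 26.325 km/s.
Transfer-orbit speed at r₁ (v² = μ(2/r − 1/a)): v_p = √[μ(2/r₁ − 1/a_t)] = 33.299 km/s.
First burn Δv₁ = |v_p − v₁| = 6.974 km/s.
Circular speed at r₂: v₂ = √(μ/r₂) = 13.1624 km/s.
Transfer-orbit speed at r₂: v_a = √[μ(2/r₂ − 1/a_t)] = 8.32463 km/s.
Second burn Δv₂ = |v₂ − v_a| = 4.838 km/s.
Δv = Δv₁ + Δv₂ = 6.974 + 4.838 = 11.81 km/s.

Δv = 11.8 km/s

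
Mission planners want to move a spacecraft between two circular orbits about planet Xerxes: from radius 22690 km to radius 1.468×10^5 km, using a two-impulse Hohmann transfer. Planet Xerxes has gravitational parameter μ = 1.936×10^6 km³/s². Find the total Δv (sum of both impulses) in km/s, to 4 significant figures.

Δv = 4.673 km/s

The Hohmann ellipse has a_t = (r₁ + r₂)/2 = 84745 km.
At r₁ the circular-orbit speed is v₁ = √(μ/r₁) = 9.23710 km/s.
Transfer-orbit speed at r₁ (vis-viva): v_p = √[μ(2/r₁ − 1/a_t)] = 12.1574 km/s.
First burn Δv₁ = |v_p − v₁| = 2.9203 km/s.
At r₂, v₂ = √(μ/r₂) = 3.6315 km/s.
Transfer-orbit speed at r₂: v_a = √[μ(2/r₂ − 1/a_t)] = 1.8791 km/s.
Second burn Δv₂ = |v₂ − v_a| = 1.7524 km/s.
Total Δv = Δv₁ + Δv₂ = 4.673 km/s.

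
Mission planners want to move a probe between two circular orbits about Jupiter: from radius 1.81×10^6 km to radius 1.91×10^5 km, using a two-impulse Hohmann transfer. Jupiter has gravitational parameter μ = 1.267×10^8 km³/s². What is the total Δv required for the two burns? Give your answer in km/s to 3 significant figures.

Δv = 13.6 km/s

Transfer-ellipse semi-major axis a_t = (r₁ + r₂)/2 = (1.810×10^6 + 1.910×10^5)/2 = 1.0005×10^6 km.
At r₁ the circular-orbit speed is v₁ = √(μ/r₁) = 8.367 km/s.
On the transfer ellipse at r₁, v² = μ(2/r − 1/a) gives v_a = √[μ(2/r₁ − 1/a_t)] = 3.656 km/s.
First burn Δv₁ = |v_a − v₁| = 4.711 km/s.
At r₂, v₂ = √(μ/r₂) = 25.756 km/s.
Transfer-orbit speed at r₂: v_p = √[μ(2/r₂ − 1/a_t)] = 34.642 km/s.
Second burn Δv₂ = |v₂ − v_p| = 8.886 km/s.
Total Δv = Δv₁ + Δv₂ = 13.60 km/s.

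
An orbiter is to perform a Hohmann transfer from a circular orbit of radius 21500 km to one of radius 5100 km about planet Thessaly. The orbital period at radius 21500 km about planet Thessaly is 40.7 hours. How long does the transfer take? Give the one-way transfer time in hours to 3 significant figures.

From Kepler's third law T² = 4π²r³/μ at r = 21500 km, T = 40.7 hours = 40.7 × 3600 s = 1.4652×10^5 s: μ = 4π²r³/T² = 18276.0 km³/s².
Transfer-ellipse semi-major axis a_t = (r₁ + r₂)/2 = (21500 + 5100)/2 = 13300 km.
Half the transfer-orbit period gives t = π√(a_t³/μ) = 35640 s.
Converting: 35640 s ÷ 3600 s/hour = 9.90 hours.

t = 9.90 hours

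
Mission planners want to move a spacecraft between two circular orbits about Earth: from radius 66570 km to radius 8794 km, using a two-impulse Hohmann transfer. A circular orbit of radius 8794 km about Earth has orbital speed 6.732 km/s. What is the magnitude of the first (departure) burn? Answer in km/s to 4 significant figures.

Δv₁ = 1.265 km/s

From the circular-orbit relation v² = μ/r at r = 8794 km: μ = v²r = (6.732)² × 8794 = 3.98543×10^5 km³/s².
The Hohmann ellipse has a_t = (r₁ + r₂)/2 = 37682 km.
On the circular orbit at r = 66570 km, v_c = √(μ/r) = 2.447 km/s.
Vis-viva on the transfer ellipse at r = 66570 km gives v_t = √[μ(2/r − 1/a_t)] = 1.182 km/s.
Δv₁ = |v_t − v_c| = |1.182 − 2.447| = 1.265 km/s.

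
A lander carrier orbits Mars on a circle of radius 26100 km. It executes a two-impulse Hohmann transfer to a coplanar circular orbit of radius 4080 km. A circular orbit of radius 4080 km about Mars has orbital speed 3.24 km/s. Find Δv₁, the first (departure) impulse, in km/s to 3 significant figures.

Δv₁ = 0.615 km/s

From the circular-orbit relation v² = μ/r at r = 4080 km: μ = v²r = (3.24)² × 4080 = 42830.2 km³/s².
Transfer-ellipse semi-major axis a_t = (r₁ + r₂)/2 = (26100 + 4080)/2 = 15090 km.
On the circular orbit at r = 26100 km, v_c = √(μ/r) = 1.281 km/s.
Transfer-orbit speed at the same r (vis-viva, a = a_t): v_t = √[μ(2/r − 1/a_t)] = 0.6661 km/s.
Δv₁ = |v_t − v_c| = |0.6661 − 1.281| = 0.6149 km/s.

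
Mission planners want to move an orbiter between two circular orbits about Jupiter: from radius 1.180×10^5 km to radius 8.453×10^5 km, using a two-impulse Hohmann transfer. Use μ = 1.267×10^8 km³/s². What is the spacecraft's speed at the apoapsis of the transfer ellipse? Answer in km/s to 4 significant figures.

Transfer-ellipse semi-major axis a_t = (r₁ + r₂)/2 = (1.180×10^5 + 8.453×10^5)/2 = 4.8165×10^5 km.
The apoapsis of the transfer ellipse is at r = 8.453×10^5 km.
Vis-viva: v = √[μ(2/r − 1/a_t)] = √[1.267×10^8 × (2/8.453×10^5 − 1/4.8165×10^5)] = 6.060 km/s.

v = 6.060 km/s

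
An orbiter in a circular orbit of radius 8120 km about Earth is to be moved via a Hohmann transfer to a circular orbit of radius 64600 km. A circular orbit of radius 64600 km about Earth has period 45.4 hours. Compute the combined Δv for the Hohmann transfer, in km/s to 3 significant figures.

Δv = 3.64 km/s

From Kepler's third law T² = 4π²r³/μ at r = 64600 km, T = 45.4 hours = 45.4 × 3600 s = 1.6344×10^5 s: μ = 4π²r³/T² = 3.98419×10^5 km³/s².
The Hohmann ellipse has a_t = (r₁ + r₂)/2 = 36360 km.
At r₁ the circular-orbit speed is v₁ = √(μ/r₁) = 7.005 km/s.
On the transfer ellipse at r₁, vis-viva equation gives v_p = √[μ(2/r₁ − 1/a_t)] = 9.337 km/s.
First burn Δv₁ = |v_p − v₁| = 2.332 km/s.
At r₂, v₂ = √(μ/r₂) = 2.4834 km/s.
Transfer-orbit speed at r₂: v_a = √[μ(2/r₂ − 1/a_t)] = 1.1736 km/s.
Second burn Δv₂ = |v₂ − v_a| = 1.310 km/s.
Δv = Δv₁ + Δv₂ = 2.332 + 1.310 = 3.642 km/s.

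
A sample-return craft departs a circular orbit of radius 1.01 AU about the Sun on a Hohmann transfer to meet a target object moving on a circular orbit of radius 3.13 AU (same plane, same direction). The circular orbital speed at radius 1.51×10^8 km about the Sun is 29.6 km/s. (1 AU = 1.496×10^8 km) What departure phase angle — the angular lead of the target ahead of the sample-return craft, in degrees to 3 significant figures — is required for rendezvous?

φ = 83.2°

From the circular-orbit relation v² = μ/r at r = 1.51×10^8 km: μ = v²r = (29.6)² × 1.51×10^8 = 1.32300×10^11 km³/s².
In km: r₁ = 1.01 × 1.496×10^8 = 1.51096×10^8 km; r₂ = 3.13 × 1.496×10^8 = 4.68248×10^8 km.
Semi-major axis of the transfer orbit: a_t = (1.51096×10^8 + 4.68248×10^8)/2 = 3.09672×10^8 km.
The half-period of the transfer ellipse is t = π√(a_t³/μ) = 4.7068×10^7 s.
Target angular speed ω₂ = √(μ/r₂³) = 3.5898×10^-8 rad/s.
Angle swept by the target during transfer: ω₂·t = 1.6896 rad = 96.81°.
The sample-return craft traverses 180° on the transfer ellipse, so the target must lead by 180° − 96.81° = 83.2°.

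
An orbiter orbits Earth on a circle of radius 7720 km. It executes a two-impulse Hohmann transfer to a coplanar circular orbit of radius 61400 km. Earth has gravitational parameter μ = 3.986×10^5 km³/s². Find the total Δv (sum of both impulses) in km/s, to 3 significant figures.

Transfer-ellipse semi-major axis a_t = (r₁ + r₂)/2 = (7720 + 61400)/2 = 34560 km.
At r₁ the circular-orbit speed is v₁ = √(μ/r₁) = 7.186 km/s.
Transfer-orbit speed at r₁ (v² = μ(2/r − 1/a)): v_p = √[μ(2/r₁ − 1/a_t)] = 9.578 km/s.
First burn Δv₁ = |v_p − v₁| = 2.392 km/s.
At r₂, v₂ = √(μ/r₂) = 2.548 km/s.
Transfer-orbit speed at r₂: v_a = √[μ(2/r₂ − 1/a_t)] = 1.204 km/s.
Second burn Δv₂ = |v₂ − v_a| = 1.344 km/s.
Total Δv = Δv₁ + Δv₂ = 3.736 km/s.

Δv = 3.74 km/s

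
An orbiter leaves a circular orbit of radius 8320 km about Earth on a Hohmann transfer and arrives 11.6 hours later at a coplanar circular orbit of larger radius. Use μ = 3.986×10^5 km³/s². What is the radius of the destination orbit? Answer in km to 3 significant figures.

r₂ = 74300 km

Transfer time t = 11.6 hours = 41760 s, and t = π√(a_t³/μ).
So a_t = (μ t²/π²)^(1/3) = (3.986×10^5 × (41760)² / π²)^(1/3) = 41297 km.
Since a_t = (r₁ + r₂)/2, r₂ = 2a_t − r₁ = 2×41297 − 8320 = 74274 km.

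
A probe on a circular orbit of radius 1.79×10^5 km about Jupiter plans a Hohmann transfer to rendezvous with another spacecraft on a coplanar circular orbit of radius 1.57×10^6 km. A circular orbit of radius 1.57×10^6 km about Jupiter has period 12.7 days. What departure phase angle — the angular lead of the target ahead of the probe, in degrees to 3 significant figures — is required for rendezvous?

From Kepler's third law T² = 4π²r³/μ at r = 1.57×10^6 km, T = 12.7 days = 12.7 × 86400 s = 1.09728×10^6 s: μ = 4π²r³/T² = 1.26889×10^8 km³/s².
The Hohmann ellipse has a_t = (r₁ + r₂)/2 = 8.745×10^5 km.
The half-period of the transfer ellipse is t = π√(a_t³/μ) = 2.281×10^5 s.
Target angular speed ω₂ = √(μ/r₂³) = 5.726×10^-6 rad/s.
Angle swept by the target during transfer: ω₂·t = 1.306 rad = 74.83°.
Arrival is 180° from departure on the ellipse, so φ = 180° − 74.83° = 105°.

φ = 105°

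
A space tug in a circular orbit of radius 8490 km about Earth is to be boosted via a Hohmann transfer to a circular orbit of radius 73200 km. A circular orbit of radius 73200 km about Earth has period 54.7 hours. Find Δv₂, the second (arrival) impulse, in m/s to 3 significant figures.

Δv₂ = 1270 m/s

From Kepler's third law T² = 4π²r³/μ at r = 73200 km, T = 54.7 hours = 54.7 × 3600 s = 1.9692×10^5 s: μ = 4π²r³/T² = 3.99313×10^5 km³/s².
The Hohmann ellipse has a_t = (r₁ + r₂)/2 = 40845 km.
Circular speed at r = 73200 km: v_c = √(μ/r) = 2.336 km/s.
Transfer-orbit speed at the same r (vis-viva, a = a_t): v_t = √[μ(2/r − 1/a_t)] = 1.065 km/s.
Δv₂ = |v_t − v_c| = |1.065 − 2.336| = 1.271 km/s.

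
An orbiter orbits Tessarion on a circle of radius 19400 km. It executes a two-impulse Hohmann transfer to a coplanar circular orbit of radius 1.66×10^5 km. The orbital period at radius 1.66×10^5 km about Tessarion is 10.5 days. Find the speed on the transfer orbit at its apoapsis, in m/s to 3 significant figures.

From Kepler's third law T² = 4π²r³/μ at r = 1.66×10^5 km, T = 10.5 days = 10.5 × 86400 s = 9.072×10^5 s: μ = 4π²r³/T² = 2.19421×10^5 km³/s².
Semi-major axis of the transfer orbit: a_t = (19400 + 1.660×10^5)/2 = 92700 km.
At apoapsis, r = 1.660×10^5 km.
From the vis-viva equation, v = √[μ(2/r − 1/a_t)] = 0.5260 km/s.

v = 526 m/s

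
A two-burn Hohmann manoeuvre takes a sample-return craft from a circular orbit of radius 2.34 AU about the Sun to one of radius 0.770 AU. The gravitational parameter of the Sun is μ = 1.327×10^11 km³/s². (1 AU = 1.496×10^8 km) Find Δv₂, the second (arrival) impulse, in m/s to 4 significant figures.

Δv₂ = 7695 m/s

In km: r₁ = 2.34 × 1.496×10^8 = 3.50064×10^8 km; r₂ = 0.770 × 1.496×10^8 = 1.15192×10^8 km.
Semi-major axis of the transfer orbit: a_t = (3.50064×10^8 + 1.15192×10^8)/2 = 2.32628×10^8 km.
Circular speed at r = 1.15192×10^8 km: v_c = √(μ/r) = 33.941 km/s.
Transfer-orbit speed at the same r (vis-viva, a = a_t): v_t = √[μ(2/r − 1/a_t)] = 41.636 km/s.
Δv₂ = |v_t − v_c| = |41.636 − 33.941| = 7.695 km/s.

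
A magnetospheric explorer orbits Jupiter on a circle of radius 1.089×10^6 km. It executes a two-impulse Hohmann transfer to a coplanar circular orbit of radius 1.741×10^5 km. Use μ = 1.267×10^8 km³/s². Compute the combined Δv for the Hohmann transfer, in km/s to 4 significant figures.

Semi-major axis of the transfer orbit: a_t = (1.089×10^6 + 1.741×10^5)/2 = 6.3155×10^5 km.
At r₁ the circular-orbit speed is v₁ = √(μ/r₁) = 10.786 km/s.
Transfer-orbit speed at r₁ (vis-viva equation): v_a = √[μ(2/r₁ − 1/a_t)] = 5.6633 km/s.
First burn Δv₁ = |v_a − v₁| = 5.123 km/s.
At r₂, v₂ = √(μ/r₂) = 26.977 km/s.
Transfer-orbit speed at r₂: v_p = √[μ(2/r₂ − 1/a_t)] = 35.424 km/s.
Second burn Δv₂ = |v₂ − v_p| = 8.447 km/s.
Total Δv = Δv₁ + Δv₂ = 13.57 km/s.

Δv = 13.57 km/s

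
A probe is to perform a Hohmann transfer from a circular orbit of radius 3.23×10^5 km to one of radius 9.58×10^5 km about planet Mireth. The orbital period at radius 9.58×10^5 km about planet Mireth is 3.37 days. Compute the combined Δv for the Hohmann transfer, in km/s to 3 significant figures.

Δv = 13.9 km/s

From Kepler's third law T² = 4π²r³/μ at r = 9.58×10^5 km, T = 3.37 days = 3.37 × 86400 s = 2.91168×10^5 s: μ = 4π²r³/T² = 4.09420×10^8 km³/s².
The Hohmann ellipse has a_t = (r₁ + r₂)/2 = 6.405×10^5 km.
Circular speed at r₁: v₁ = √(μ/r₁) = √(4.09420×10^8/3.230×10^5) = 35.603 km/s.
Transfer-orbit speed at r₁ (vis-viva): v_p = √[μ(2/r₁ − 1/a_t)] = 43.542 km/s.
First burn Δv₁ = |v_p − v₁| = 7.939 km/s.
Circular speed at r₂: v₂ = √(μ/r₂) = 20.673 km/s.
Transfer-orbit speed at r₂: v_a = √[μ(2/r₂ − 1/a_t)] = 14.681 km/s.
Second burn Δv₂ = |v₂ − v_a| = 5.992 km/s.
Δv = Δv₁ + Δv₂ = 7.939 + 5.992 = 13.93 km/s.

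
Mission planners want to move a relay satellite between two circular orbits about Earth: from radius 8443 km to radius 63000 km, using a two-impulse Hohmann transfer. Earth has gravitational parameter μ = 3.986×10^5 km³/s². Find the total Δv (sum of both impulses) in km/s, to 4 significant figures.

The Hohmann ellipse has a_t = (r₁ + r₂)/2 = 35721.5 km.
At r₁ the circular-orbit speed is v₁ = √(μ/r₁) = 6.871 km/s.
On the transfer ellipse at r₁, vis-viva equation gives v_p = √[μ(2/r₁ − 1/a_t)] = 9.125 km/s.
First burn Δv₁ = |v_p − v₁| = 2.254 km/s.
At r₂, v₂ = √(μ/r₂) = 2.515 km/s.
Transfer-orbit speed at r₂: v_a = √[μ(2/r₂ − 1/a_t)] = 1.223 km/s.
Second burn Δv₂ = |v₂ − v_a| = 1.292 km/s.
Δv = Δv₁ + Δv₂ = 2.254 + 1.292 = 3.546 km/s.

Δv = 3.546 km/s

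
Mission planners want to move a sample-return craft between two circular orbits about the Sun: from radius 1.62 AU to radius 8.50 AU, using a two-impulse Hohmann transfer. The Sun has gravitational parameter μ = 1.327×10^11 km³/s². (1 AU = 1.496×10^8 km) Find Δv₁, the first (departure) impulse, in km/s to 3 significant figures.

Δv₁ = 6.93 km/s

In km: r₁ = 1.62 × 1.496×10^8 = 2.42352×10^8 km; r₂ = 8.50 × 1.496×10^8 = 1.2716×10^9 km.
Semi-major axis of the transfer orbit: a_t = (2.42352×10^8 + 1.2716×10^9)/2 = 7.56976×10^8 km.
On the circular orbit at r = 2.42352×10^8 km, v_c = √(μ/r) = 23.400 km/s.
Vis-viva on the transfer ellipse at r = 2.42352×10^8 km gives v_t = √[μ(2/r − 1/a_t)] = 30.328 km/s.
Δv₁ = |v_t − v_c| = |30.328 − 23.400| = 6.928 km/s.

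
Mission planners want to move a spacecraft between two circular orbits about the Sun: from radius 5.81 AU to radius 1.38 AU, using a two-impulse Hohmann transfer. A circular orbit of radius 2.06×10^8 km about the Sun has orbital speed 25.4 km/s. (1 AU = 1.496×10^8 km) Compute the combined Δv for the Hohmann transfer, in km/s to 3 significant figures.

From the circular-orbit relation v² = μ/r at r = 2.06×10^8 km: μ = v²r = (25.4)² × 2.06×10^8 = 1.32903×10^11 km³/s².
In km: r₁ = 5.81 × 1.496×10^8 = 8.69176×10^8 km; r₂ = 1.38 × 1.496×10^8 = 2.06448×10^8 km.
The Hohmann ellipse has a_t = (r₁ + r₂)/2 = 5.37812×10^8 km.
Circular speed at r₁: v₁ = √(μ/r₁) = √(1.32903×10^11/8.69176×10^8) = 12.3656 km/s.
Transfer-orbit speed at r₁ (vis-viva equation): v_a = √[μ(2/r₁ − 1/a_t)] = 7.66132 km/s.
First burn Δv₁ = |v_a − v₁| = 4.704 km/s.
At r₂, v₂ = √(μ/r₂) = 25.372 km/s.
Transfer-orbit speed at r₂: v_p = √[μ(2/r₂ − 1/a_t)] = 32.255 km/s.
Second burn Δv₂ = |v₂ − v_p| = 6.883 km/s.
Δv = Δv₁ + Δv₂ = 4.704 + 6.883 = 11.59 km/s.

Δv = 11.6 km/s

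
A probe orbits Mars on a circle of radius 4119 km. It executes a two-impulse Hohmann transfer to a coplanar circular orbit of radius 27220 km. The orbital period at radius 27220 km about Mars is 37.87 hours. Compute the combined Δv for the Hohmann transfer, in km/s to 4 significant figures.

From Kepler's third law T² = 4π²r³/μ at r = 27220 km, T = 37.87 hours = 37.87 × 3600 s = 1.36332×10^5 s: μ = 4π²r³/T² = 42837.9 km³/s².
The Hohmann ellipse has a_t = (r₁ + r₂)/2 = 15669.5 km.
Circular speed at r₁: v₁ = √(μ/r₁) = √(42837.9/4119) = 3.22492 km/s.
On the transfer ellipse at r₁, vis-viva gives v_p = √[μ(2/r₁ − 1/a_t)] = 4.25045 km/s.
First burn Δv₁ = |v_p − v₁| = 1.026 km/s.
At r₂, v₂ = √(μ/r₂) = 1.2545 km/s.
Transfer-orbit speed at r₂: v_a = √[μ(2/r₂ − 1/a_t)] = 0.64319 km/s.
Second burn Δv₂ = |v₂ − v_a| = 0.6113 km/s.
Δv = Δv₁ + Δv₂ = 1.026 + 0.6113 = 1.637 km/s.

Δv = 1.637 km/s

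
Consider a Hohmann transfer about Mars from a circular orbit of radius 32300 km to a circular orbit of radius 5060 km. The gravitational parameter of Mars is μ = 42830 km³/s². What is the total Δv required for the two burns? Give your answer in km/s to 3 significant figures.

Transfer-ellipse semi-major axis a_t = (r₁ + r₂)/2 = (32300 + 5060)/2 = 18680 km.
Circular speed at r₁: v₁ = √(μ/r₁) = √(42830/32300) = 1.15152 km/s.
Transfer-orbit speed at r₁ (vis-viva equation): v_a = √[μ(2/r₁ − 1/a_t)] = 0.599321 km/s.
First burn Δv₁ = |v_a − v₁| = 0.55220 km/s.
Circular speed at r₂: v₂ = √(μ/r₂) = 2.90937 km/s.
Transfer-orbit speed at r₂: v_p = √[μ(2/r₂ − 1/a_t)] = 3.82571 km/s.
Second burn Δv₂ = |v₂ − v_p| = 0.91634 km/s.
Total Δv = Δv₁ + Δv₂ = 1.469 km/s.

Δv = 1.47 km/s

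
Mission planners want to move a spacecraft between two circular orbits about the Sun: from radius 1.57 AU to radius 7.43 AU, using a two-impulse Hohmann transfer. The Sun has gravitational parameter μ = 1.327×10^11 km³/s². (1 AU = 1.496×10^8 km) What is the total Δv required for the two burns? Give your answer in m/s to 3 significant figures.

In km: r₁ = 1.57 × 1.496×10^8 = 2.34872×10^8 km; r₂ = 7.43 × 1.496×10^8 = 1.111528×10^9 km.
Semi-major axis of the transfer orbit: a_t = (2.34872×10^8 + 1.111528×10^9)/2 = 6.732×10^8 km.
At r₁ the circular-orbit speed is v₁ = √(μ/r₁) = 23.7695 km/s.
Transfer-orbit speed at r₁ (vis-viva): v_p = √[μ(2/r₁ − 1/a_t)] = 30.5427 km/s.
First burn Δv₁ = |v_p − v₁| = 6.773 km/s.
At r₂, v₂ = √(μ/r₂) = 10.9264 km/s.
Transfer-orbit speed at r₂: v_a = √[μ(2/r₂ − 1/a_t)] = 6.45385 km/s.
Second burn Δv₂ = |v₂ − v_a| = 4.473 km/s.
Total Δv = Δv₁ + Δv₂ = 11.25 km/s.

Δv = 11200 m/s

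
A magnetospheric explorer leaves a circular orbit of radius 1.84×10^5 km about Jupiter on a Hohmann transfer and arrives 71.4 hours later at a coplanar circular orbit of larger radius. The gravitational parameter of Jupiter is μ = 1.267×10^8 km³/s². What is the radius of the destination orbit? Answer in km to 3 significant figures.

Transfer time t = 71.4 hours = 2.5704×10^5 s, and t = π√(a_t³/μ).
So a_t = (μ t²/π²)^(1/3) = (1.267×10^8 × (2.5704×10^5)² / π²)^(1/3) = 9.4658×10^5 km.
Since a_t = (r₁ + r₂)/2, r₂ = 2a_t − r₁ = 2×9.4658×10^5 − 1.840×10^5 = 1.70916×10^6 km.

r₂ = 1.71×10^6 km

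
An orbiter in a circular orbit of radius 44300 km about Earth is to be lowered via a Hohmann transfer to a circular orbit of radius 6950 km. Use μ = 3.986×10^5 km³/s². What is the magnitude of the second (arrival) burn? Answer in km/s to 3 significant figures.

Δv₂ = 2.38 km/s

The Hohmann ellipse has a_t = (r₁ + r₂)/2 = 25625 km.
On the circular orbit at r = 6950 km, v_c = √(μ/r) = 7.573 km/s.
Transfer-orbit speed at the same r (vis-viva, a = a_t): v_t = √[μ(2/r − 1/a_t)] = 9.957 km/s.
Δv₂ = |v_t − v_c| = |9.957 − 7.573| = 2.384 km/s.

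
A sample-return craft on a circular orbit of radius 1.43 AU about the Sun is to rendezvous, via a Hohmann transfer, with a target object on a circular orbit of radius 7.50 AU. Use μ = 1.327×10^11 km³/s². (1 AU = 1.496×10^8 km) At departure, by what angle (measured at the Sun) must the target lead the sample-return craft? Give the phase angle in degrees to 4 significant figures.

In km: r₁ = 1.43 × 1.496×10^8 = 2.13928×10^8 km; r₂ = 7.50 × 1.496×10^8 = 1.122×10^9 km.
The Hohmann ellipse has a_t = (r₁ + r₂)/2 = 6.67964×10^8 km.
Transfer time t = π√(a_t³/μ) = 1.489×10^8 s.
The target's mean motion on its circular orbit is ω₂ = √(μ/r₂³) = 9.693×10^-9 rad/s.
Angle swept by the target during transfer: ω₂·t = 1.443 rad = 82.68°.
The sample-return craft traverses 180° on the transfer ellipse, so the target must lead by 180° − 82.68° = 97.32°.

φ = 97.32°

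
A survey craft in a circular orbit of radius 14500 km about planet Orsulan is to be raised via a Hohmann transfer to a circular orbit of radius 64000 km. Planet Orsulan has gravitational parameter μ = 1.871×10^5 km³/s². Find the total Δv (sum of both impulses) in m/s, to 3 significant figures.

Δv = 1670 m/s

Transfer-ellipse semi-major axis a_t = (r₁ + r₂)/2 = (14500 + 64000)/2 = 39250 km.
Circular speed at r₁: v₁ = √(μ/r₁) = √(1.871×10^5/14500) = 3.5921 km/s.
On the transfer ellipse at r₁, v² = μ(2/r − 1/a) gives v_p = √[μ(2/r₁ − 1/a_t)] = 4.5869 km/s.
First burn Δv₁ = |v_p − v₁| = 0.9948 km/s.
At r₂, v₂ = √(μ/r₂) = 1.7098 km/s.
Transfer-orbit speed at r₂: v_a = √[μ(2/r₂ − 1/a_t)] = 1.0392 km/s.
Second burn Δv₂ = |v₂ − v_a| = 0.6706 km/s.
Total Δv = Δv₁ + Δv₂ = 1.665 km/s.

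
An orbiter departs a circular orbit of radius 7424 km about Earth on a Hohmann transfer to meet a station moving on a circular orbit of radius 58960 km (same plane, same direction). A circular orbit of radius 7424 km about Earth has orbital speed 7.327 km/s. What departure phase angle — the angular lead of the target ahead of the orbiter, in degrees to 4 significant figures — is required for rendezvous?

φ = 104.0°

From the circular-orbit relation v² = μ/r at r = 7424 km: μ = v²r = (7.327)² × 7424 = 3.98557×10^5 km³/s².
Transfer-ellipse semi-major axis a_t = (r₁ + r₂)/2 = (7424 + 58960)/2 = 33192 km.
The half-period of the transfer ellipse is t = π√(a_t³/μ) = 30090 s.
The target's mean motion on its circular orbit is ω₂ = √(μ/r₂³) = 4.410×10^-5 rad/s.
Angle swept by the target during transfer: ω₂·t = 1.327 rad = 76.03°.
The orbiter traverses 180° on the transfer ellipse, so the target must lead by 180° − 76.03° = 104.0°.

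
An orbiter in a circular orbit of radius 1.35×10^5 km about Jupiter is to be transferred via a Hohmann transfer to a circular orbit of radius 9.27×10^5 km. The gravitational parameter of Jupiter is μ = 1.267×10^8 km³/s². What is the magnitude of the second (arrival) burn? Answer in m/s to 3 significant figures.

Δv₂ = 5800 m/s

The Hohmann ellipse has a_t = (r₁ + r₂)/2 = 5.310×10^5 km.
On the circular orbit at r = 9.270×10^5 km, v_c = √(μ/r) = 11.691 km/s.
Vis-viva on the transfer ellipse at r = 9.270×10^5 km gives v_t = √[μ(2/r − 1/a_t)] = 5.8948 km/s.
Δv₂ = |v_t − v_c| = |5.8948 − 11.691| = 5.796 km/s.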